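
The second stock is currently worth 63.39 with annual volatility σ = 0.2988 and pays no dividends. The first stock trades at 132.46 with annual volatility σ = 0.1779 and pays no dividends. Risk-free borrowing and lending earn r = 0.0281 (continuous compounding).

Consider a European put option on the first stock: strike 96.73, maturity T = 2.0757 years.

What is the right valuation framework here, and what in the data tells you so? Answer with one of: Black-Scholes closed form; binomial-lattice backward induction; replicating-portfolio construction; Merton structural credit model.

Key observation: a European claim on the first stock (strike 96.73) — a lognormal (GBM) underlying with constant rate and volatility — has an exact closed-form value; no lattice or capital structure is involved.

framework: Black-Scholes closed form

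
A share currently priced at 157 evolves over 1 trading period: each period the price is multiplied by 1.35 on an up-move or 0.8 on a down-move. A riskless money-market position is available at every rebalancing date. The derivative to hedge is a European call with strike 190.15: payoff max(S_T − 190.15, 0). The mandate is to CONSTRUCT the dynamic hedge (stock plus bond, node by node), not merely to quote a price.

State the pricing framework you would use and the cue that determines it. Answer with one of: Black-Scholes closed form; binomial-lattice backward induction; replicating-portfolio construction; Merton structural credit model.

framework: replicating-portfolio construction

Key observation: what is demanded is not a single number but the (Δ, B) position at each node of the 1.35/0.8 tree starting at 157; constructing those positions is the replicating-portfolio method.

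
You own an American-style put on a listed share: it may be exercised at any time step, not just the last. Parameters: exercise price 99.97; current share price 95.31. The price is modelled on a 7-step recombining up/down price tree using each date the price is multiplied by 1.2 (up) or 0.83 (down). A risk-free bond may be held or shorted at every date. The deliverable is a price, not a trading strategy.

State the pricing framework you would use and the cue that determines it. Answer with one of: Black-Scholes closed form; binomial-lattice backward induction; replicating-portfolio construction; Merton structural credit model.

Key observation: the put (strike 99.97 on spot 95.31) is American-style on a 7-step discrete price model, so the early-exercise decision at every node requires stepwise backward valuation — a closed form cannot price the exercise right.

framework: binomial-lattice backward induction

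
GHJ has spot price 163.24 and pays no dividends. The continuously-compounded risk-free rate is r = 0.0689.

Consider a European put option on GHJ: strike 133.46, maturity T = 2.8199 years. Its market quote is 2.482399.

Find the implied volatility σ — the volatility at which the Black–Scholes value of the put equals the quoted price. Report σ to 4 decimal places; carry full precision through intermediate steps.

sigma = 0.1970

At σ = 0.1970 the Black–Scholes value reproduces the quote:
σ√T = 0.197·√2.8199 = 0.330813
d₁ = (ln(S/K) + (r+σ²/2)T) / (σ√T) = (ln(163.24/133.46) + (0.0689+0.197²/2)·2.8199) / 0.330813 = (0.201420 + 0.249010) / 0.330813 = 1.361582
d₂ = d₁ − σ√T = 1.361582 − 0.330813 = 1.030769
e^{−rT} = 0.823418
N(−d₁) = 0.086665,  N(−d₂) = 0.151325
V = K·e^{−rT}·N(−d₂) − S·N(−d₁) = 16.629580 − 14.147181 = 2.482399 (matching the quote); vega is positive throughout, so no other σ reproduces this price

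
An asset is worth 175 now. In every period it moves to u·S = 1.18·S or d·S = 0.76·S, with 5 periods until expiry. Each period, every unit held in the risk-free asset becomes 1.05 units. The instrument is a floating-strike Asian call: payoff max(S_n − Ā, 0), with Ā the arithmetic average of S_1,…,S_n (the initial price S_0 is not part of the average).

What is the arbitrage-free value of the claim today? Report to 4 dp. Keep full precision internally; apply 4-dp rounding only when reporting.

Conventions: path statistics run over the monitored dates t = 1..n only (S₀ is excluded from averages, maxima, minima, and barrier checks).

price = 24.2282

No-arbitrage gives p* = (R−d)/(u−d) = 0.6905: enumerate every path, weight its payoff by its p*-probability, and discount by R^5.
Enumerate all 2^5 = 32 price paths (U = up ×1.18, D = down ×0.76); each path with k up-moves has probability p*^k·(1−p*)^(5−k).
DDDDD: Ā=82.7313, payoff=0.0000, prob=0.002841
UDDDD: Ā=128.4512, payoff=0.0000, prob=0.006338
DUDDD: Ā=113.7512, payoff=0.0000, prob=0.006338
UUDDD: Ā=176.6137, payoff=0.0000, prob=0.014138
DDUDD: Ā=102.5792, payoff=0.0000, prob=0.006338
UDUDD: Ā=159.2677, payoff=0.0000, prob=0.014138
DUUDD: Ā=144.5677, payoff=0.0000, prob=0.014138
UUUDD: Ā=224.4603, payoff=0.0000, prob=0.031538
DDDUD: Ā=94.0884, payoff=0.0000, prob=0.006338
UDDUD: Ā=146.0847, payoff=0.0000, prob=0.014138
DUDUD: Ā=131.3847, payoff=0.0000, prob=0.014138
UUDUD: Ā=203.9920, payoff=0.0000, prob=0.031538
DDUUD: Ā=120.2127, payoff=0.0000, prob=0.014138
UDUUD: Ā=186.6460, payoff=0.0000, prob=0.031538
DUUUD: Ā=171.9460, payoff=0.0000, prob=0.031538
UUUUD: Ā=266.9688, payoff=0.0000, prob=0.070354
DDDDU: Ā=87.6355, payoff=0.0000, prob=0.006338
UDDDU: Ā=136.0656, payoff=0.0000, prob=0.014138
DUDDU: Ā=121.3656, payoff=0.0000, prob=0.014138
UUDDU: Ā=188.4361, payoff=0.0000, prob=0.031538
DDUDU: Ā=110.1936, payoff=0.0000, prob=0.014138
UDUDU: Ā=171.0901, payoff=0.0000, prob=0.031538
DUUDU: Ā=156.3901, payoff=9.6875, prob=0.031538
UUUDU: Ā=242.8163, payoff=15.0412, prob=0.070354
DDDUU: Ā=101.7029, payoff=5.2624, prob=0.014138
UDDUU: Ā=157.9072, payoff=8.1705, prob=0.031538
DUDUU: Ā=143.2072, payoff=22.8705, prob=0.031538
UUDUU: Ā=222.3480, payoff=35.5095, prob=0.070354
DDUUU: Ā=132.0352, payoff=34.0425, prob=0.031538
UDUUU: Ā=205.0020, payoff=52.8555, prob=0.070354
DUUUU: Ā=190.3020, payoff=67.5555, prob=0.070354
UUUUU: Ā=295.4689, payoff=104.8887, prob=0.156944
Price = Σ prob·payoff / R^5 = 30.921975 / 1.276282 = 24.2282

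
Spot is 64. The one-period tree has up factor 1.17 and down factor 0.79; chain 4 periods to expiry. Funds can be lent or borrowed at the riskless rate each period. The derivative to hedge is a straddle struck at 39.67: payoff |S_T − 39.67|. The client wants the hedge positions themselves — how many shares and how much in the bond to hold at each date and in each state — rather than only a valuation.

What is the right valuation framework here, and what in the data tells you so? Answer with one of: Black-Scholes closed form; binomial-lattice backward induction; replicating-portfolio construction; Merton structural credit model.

Key observation: what is demanded is not a single number but the (Δ, B) position at each node of the 1.17/0.79 tree starting at 64; constructing those positions is the replicating-portfolio method.

framework: replicating-portfolio construction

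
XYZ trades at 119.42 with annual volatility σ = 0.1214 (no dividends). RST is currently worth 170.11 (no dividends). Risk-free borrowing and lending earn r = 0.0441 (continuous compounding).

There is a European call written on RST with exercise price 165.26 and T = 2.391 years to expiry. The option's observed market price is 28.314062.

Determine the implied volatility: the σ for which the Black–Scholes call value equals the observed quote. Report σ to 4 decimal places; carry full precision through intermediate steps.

sigma = 0.1562

At σ = 0.1562 the Black–Scholes value reproduces the quote:
σ√T = 0.1562·√2.391 = 0.241530
d₁ = (ln(S/K) + (r+σ²/2)T) / (σ√T) = (ln(170.11/165.26) + (0.0441+0.1562²/2)·2.391) / 0.241530 = (0.028925 + 0.134611) / 0.241530 = 0.677087
d₂ = d₁ − σ√T = 0.677087 − 0.241530 = 0.435557
e^{−rT} = 0.899926
N(d₁) = 0.750825,  N(d₂) = 0.668421
V = S·N(d₁) − K·e^{−rT}·N(d₂) = 127.722778 − 99.408715 = 28.314062 (the quoted price), and the Black–Scholes price is strictly increasing in σ, so σ is unique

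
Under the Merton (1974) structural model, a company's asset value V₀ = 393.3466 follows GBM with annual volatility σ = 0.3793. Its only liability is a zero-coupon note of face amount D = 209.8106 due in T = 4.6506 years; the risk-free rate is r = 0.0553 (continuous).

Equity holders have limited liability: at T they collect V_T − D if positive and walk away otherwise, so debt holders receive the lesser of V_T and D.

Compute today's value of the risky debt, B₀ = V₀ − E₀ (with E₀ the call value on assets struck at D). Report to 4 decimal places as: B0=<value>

B0=148.3387

With assets at 393.3466 and a single debt payment of 209.8106 at 4.6506 years:
d₁ = [ln(V₀/D) + (r + σ²/2)T] / (σ√T)
   = [ln(393.3466/209.8106) + (0.0553 + 0.5·0.3793²)·4.6506] / (0.3793·√4.6506)
   = [0.628486 + 0.591716] / 0.817970 = 1.491744
d₂ = d₁ − σ√T = 1.491744 − 0.817970 = 0.673774
N(d₁) = 0.932117,  N(d₂) = 0.749772,  e^(−rT) = 0.773230
E₀ = V₀·N(d₁) − D·e^(−rT)·N(d₂)
   = 393.3466·0.932117 − 209.8106·0.773230·0.749772 = 245.007949
B₀ = V₀ − E₀ = 393.3466 − 245.007949 = 148.338651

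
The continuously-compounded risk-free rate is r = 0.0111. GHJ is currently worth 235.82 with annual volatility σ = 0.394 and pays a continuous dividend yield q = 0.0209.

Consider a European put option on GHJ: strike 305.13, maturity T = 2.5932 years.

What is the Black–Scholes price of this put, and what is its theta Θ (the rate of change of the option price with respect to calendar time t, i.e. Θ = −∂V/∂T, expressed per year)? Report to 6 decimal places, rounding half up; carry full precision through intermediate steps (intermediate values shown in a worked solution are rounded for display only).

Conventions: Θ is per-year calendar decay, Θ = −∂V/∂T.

price = 107.326677
Θ = -10.827156

σ√T = 0.394·√2.5932 = 0.634475
d₁ = (ln(S/K) + (r−q+σ²/2)T) / (σ√T) = (ln(235.82/305.13) + (0.0111−0.0209+0.394²/2)·2.5932) / 0.634475 = (-0.257669 + 0.175866) / 0.634475 = -0.128931
d₂ = d₁ − σ√T = -0.128931 − 0.634475 = -0.763406
e^{−rT} = 0.971626
e^{−qT} = 0.947245
N(−d₁) = 0.551294,  N(−d₂) = 0.777389
Put price V = K·e^{−rT}·N(−d₂) − S·e^{−qT}·N(−d₁) = 230.474285 − 123.147608 = 107.326677
φ(d₁) = (1/√(2π))·e^{−d₁²/2} = 0.395640
Θ = −S·e^{−qT}·φ(d₁)·σ/(2√T) − q·S·e^{−qT}·N(−d₁) + r·K·e^{−rT}·N(−d₂) = −10.811635 − 2.573785 + 2.558265 = -10.827156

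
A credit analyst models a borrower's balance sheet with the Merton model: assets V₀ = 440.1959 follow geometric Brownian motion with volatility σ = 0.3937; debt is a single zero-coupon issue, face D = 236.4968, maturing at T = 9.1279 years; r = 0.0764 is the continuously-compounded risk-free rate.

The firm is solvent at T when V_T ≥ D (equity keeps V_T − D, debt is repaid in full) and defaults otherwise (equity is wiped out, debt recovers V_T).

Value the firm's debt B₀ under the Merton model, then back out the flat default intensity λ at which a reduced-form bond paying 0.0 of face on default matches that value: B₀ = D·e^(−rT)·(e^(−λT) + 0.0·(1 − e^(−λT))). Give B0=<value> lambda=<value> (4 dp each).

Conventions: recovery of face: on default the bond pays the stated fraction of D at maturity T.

B0=101.4726 lambda=0.0163

Equity is a call on the firm's assets struck at D = 236.4968:
d₁ = [ln(V₀/D) + (r + σ²/2)T] / (σ√T)
   = [ln(440.1959/236.4968) + (0.0764 + 0.5·0.3937²)·9.1279] / (0.3937·√9.1279)
   = [0.621285 + 1.404782] / 1.189463 = 1.703347
d₂ = d₁ − σ√T = 1.703347 − 1.189463 = 0.513884
N(d₁) = 0.955748,  N(d₂) = 0.696333,  e^(−rT) = 0.497892
E₀ = V₀·N(d₁) − D·e^(−rT)·N(d₂)
   = 440.1959·0.955748 − 236.4968·0.497892·0.696333 = 338.723315
B₀ = V₀ − E₀ = 440.1959 − 338.723315 = 101.472585
e^(−λT) = (B₀·e^(rT)/D − 0)/(1 − 0) = (101.4726·2.008467/236.4968 − 0)/1 = 0.86176359
λ = −ln(0.86176359)/9.1279 = 0.016299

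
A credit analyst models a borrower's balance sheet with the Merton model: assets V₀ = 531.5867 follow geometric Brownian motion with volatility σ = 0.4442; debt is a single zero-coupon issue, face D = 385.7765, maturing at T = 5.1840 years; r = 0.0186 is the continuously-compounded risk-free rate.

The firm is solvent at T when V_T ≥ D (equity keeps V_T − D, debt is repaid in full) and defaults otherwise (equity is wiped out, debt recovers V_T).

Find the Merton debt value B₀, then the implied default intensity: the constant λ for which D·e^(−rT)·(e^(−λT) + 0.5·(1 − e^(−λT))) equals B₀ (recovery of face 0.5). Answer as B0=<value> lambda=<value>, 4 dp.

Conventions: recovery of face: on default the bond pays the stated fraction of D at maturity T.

B0=257.4462 lambda=0.1457

Apply the equity-as-call identities (strike 385.7765, horizon 5.1840 years):
d₁ = [ln(V₀/D) + (r + σ²/2)T] / (σ√T)
   = [ln(531.5867/385.7765) + (0.0186 + 0.5·0.4442²)·5.1840] / (0.4442·√5.1840)
   = [0.320608 + 0.607859] / 1.011372 = 0.918027
d₂ = d₁ − σ√T = 0.918027 − 1.011372 = -0.093345
N(d₁) = 0.820698,  N(d₂) = 0.462815,  e^(−rT) = 0.908080
E₀ = V₀·N(d₁) − D·e^(−rT)·N(d₂)
   = 531.5867·0.820698 − 385.7765·0.908080·0.462815 = 274.140549
B₀ = V₀ − E₀ = 531.5867 − 274.140549 = 257.446151
e^(−λT) = (B₀·e^(rT)/D − 0.5)/(1 − 0.5) = (257.4462·1.101224/385.7765 − 0.5)/0.5 = 0.46979386
λ = −ln(0.46979386)/5.1840 = 0.145729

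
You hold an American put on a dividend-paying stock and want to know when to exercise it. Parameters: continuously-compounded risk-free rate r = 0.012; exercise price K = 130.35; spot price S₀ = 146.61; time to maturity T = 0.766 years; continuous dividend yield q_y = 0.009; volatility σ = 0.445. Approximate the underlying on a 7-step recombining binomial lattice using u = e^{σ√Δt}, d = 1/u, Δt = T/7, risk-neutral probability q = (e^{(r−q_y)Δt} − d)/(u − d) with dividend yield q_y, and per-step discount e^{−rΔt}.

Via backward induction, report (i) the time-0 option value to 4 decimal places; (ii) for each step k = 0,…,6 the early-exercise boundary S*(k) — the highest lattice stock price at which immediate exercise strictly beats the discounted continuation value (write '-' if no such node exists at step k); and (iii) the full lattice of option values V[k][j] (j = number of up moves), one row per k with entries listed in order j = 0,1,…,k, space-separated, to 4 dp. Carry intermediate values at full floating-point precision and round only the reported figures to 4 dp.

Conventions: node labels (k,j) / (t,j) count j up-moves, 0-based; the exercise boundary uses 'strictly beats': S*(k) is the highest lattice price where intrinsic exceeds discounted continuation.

price = 13.8339
boundary = - - - - 81.3656 94.2695 109.2200
tree:
13.8339
19.9364 6.8342
27.9284 10.7746 2.3085
37.7878 16.6353 4.0453 0.3118
48.9844 24.9803 7.0570 0.5829 0.0000
60.1221 36.0805 12.2477 1.0898 0.0000 0.0000
69.7351 48.9844 21.1300 2.0373 0.0000 0.0000 0.0000
78.0323 60.1221 36.0805 3.8085 0.0000 0.0000 0.0000 0.0000

params: Δt=0.10943 u=1.15859 d=0.86312 q=0.46438 e^(-rΔt)=0.99869
t_7 payoffs: 78.0323 60.1221 36.0805 3.8085 0.0000 0.0000 0.0000 0.0000
t_6: node(6,0) S=60.6149 payoff=69.7351 vs cont=69.6237 → 69.7351 [stop]  node(6,1) S=81.3656 payoff=48.9844 vs cont=48.8935 → 48.9844 [stop]  node(6,2) S=109.2200 payoff=21.1300 vs cont=21.0665 → 21.1300 [stop]  node(6,3) S=146.6100 payoff=0.0000 vs cont=2.0373 → 2.0373 [wait]  node(6,4) S=196.8000 payoff=0.0000 vs cont=0.0000 → 0.0000 [wait]  node(6,5) S=264.1718 payoff=0.0000 vs cont=0.0000 → 0.0000 [wait]  node(6,6) S=354.6076 payoff=0.0000 vs cont=0.0000 → 0.0000 [wait]  ⇒ S*(6)=109.2200
t_5: node(5,0) S=70.2279 payoff=60.1221 vs cont=60.0201 → 60.1221 [stop]  node(5,1) S=94.2695 payoff=36.0805 vs cont=36.0022 → 36.0805 [stop]  node(5,2) S=126.5415 payoff=3.8085 vs cont=12.2477 → 12.2477 [wait]  node(5,3) S=169.8613 payoff=0.0000 vs cont=1.0898 → 1.0898 [wait]  node(5,4) S=228.0110 payoff=0.0000 vs cont=0.0000 → 0.0000 [wait]  node(5,5) S=306.0675 payoff=0.0000 vs cont=0.0000 → 0.0000 [wait]  ⇒ S*(5)=94.2695
t_4: node(4,0) S=81.3656 payoff=48.9844 vs cont=48.8935 → 48.9844 [stop]  node(4,1) S=109.2200 payoff=21.1300 vs cont=24.9803 → 24.9803 [wait]  node(4,2) S=146.6100 payoff=0.0000 vs cont=7.0570 → 7.0570 [wait]  node(4,3) S=196.8000 payoff=0.0000 vs cont=0.5829 → 0.5829 [wait]  node(4,4) S=264.1718 payoff=0.0000 vs cont=0.0000 → 0.0000 [wait]  ⇒ S*(4)=81.3656
t_3: node(3,0) S=94.2695 payoff=36.0805 vs cont=37.7878 → 37.7878 [wait]  node(3,1) S=126.5415 payoff=3.8085 vs cont=16.6353 → 16.6353 [wait]  node(3,2) S=169.8613 payoff=0.0000 vs cont=4.0453 → 4.0453 [wait]  node(3,3) S=228.0110 payoff=0.0000 vs cont=0.3118 → 0.3118 [wait]  ⇒ S*(3)=-
t_2: node(2,0) S=109.2200 payoff=21.1300 vs cont=27.9284 → 27.9284 [wait]  node(2,1) S=146.6100 payoff=0.0000 vs cont=10.7746 → 10.7746 [wait]  node(2,2) S=196.8000 payoff=0.0000 vs cont=2.3085 → 2.3085 [wait]  ⇒ S*(2)=-
t_1: node(1,0) S=126.5415 payoff=3.8085 vs cont=19.9364 → 19.9364 [wait]  node(1,1) S=169.8613 payoff=0.0000 vs cont=6.8342 → 6.8342 [wait]  ⇒ S*(1)=-
t_0: node(0,0) S=146.6100 payoff=0.0000 vs cont=13.8339 → 13.8339 [wait]  ⇒ S*(0)=-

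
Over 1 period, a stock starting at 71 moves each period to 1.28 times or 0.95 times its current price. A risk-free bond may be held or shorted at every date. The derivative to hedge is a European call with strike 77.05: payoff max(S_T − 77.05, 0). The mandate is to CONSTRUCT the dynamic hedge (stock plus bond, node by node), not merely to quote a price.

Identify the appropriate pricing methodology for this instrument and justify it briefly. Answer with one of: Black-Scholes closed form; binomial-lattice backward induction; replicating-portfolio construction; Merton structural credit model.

Key observation: a price alone would not answer the question — the per-node share/bond construction on the spot-71, 1.28/0.95 tree is required, and only the replicating-portfolio method yields it.

framework: replicating-portfolio construction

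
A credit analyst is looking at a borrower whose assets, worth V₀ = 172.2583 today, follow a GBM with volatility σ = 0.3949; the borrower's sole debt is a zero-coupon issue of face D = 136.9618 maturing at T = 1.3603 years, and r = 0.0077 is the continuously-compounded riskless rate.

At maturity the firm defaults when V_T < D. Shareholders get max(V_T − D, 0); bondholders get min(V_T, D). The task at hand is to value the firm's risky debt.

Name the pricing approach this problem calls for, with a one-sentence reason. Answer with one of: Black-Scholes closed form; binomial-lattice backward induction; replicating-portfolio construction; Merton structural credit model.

Key observation: the question is about default risk generated by asset-value dynamics against a debt face of 136.9618 — the structural framework prices exactly that.

framework: Merton structural credit model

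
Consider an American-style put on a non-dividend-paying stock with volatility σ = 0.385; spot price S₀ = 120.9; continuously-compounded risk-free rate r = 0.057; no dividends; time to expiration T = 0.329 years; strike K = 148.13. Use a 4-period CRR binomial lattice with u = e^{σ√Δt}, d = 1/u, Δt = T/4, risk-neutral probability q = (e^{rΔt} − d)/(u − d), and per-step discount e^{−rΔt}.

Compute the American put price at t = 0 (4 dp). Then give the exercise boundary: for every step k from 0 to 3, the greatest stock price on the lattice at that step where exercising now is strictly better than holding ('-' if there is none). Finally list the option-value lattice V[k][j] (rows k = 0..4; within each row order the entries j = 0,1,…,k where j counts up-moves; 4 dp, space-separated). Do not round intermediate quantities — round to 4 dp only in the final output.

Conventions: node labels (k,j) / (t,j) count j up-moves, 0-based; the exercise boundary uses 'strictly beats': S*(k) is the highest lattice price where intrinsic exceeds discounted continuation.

params: Δt=0.08225 u=1.11674 d=0.89546 q=0.49366 e^(-rΔt)=0.99532
t_4 payoffs: 70.3952 51.1860 27.2300 0.0000 0.0000
t_3: node(3,0) S=86.8097 payoff=61.3203 vs cont=60.6275 → 61.3203 [stop]  node(3,1) S=108.2614 payoff=39.8686 vs cont=39.1758 → 39.8686 [stop]  node(3,2) S=135.0141 payoff=13.1159 vs cont=13.7231 → 13.7231 [wait]  node(3,3) S=168.3776 payoff=0.0000 vs cont=0.0000 → 0.0000 [wait]  ⇒ S*(3)=108.2614
t_2: node(2,0) S=96.9440 payoff=51.1860 vs cont=50.4932 → 51.1860 [stop]  node(2,1) S=120.9000 payoff=27.2300 vs cont=26.8355 → 27.2300 [stop]  node(2,2) S=150.7758 payoff=0.0000 vs cont=6.9161 → 6.9161 [wait]  ⇒ S*(2)=120.9000
t_1: node(1,0) S=108.2614 payoff=39.8686 vs cont=39.1758 → 39.8686 [stop]  node(1,1) S=135.0141 payoff=13.1159 vs cont=17.1213 → 17.1213 [wait]  ⇒ S*(1)=108.2614
t_0: node(0,0) S=120.9000 payoff=27.2300 vs cont=28.5052 → 28.5052 [wait]  ⇒ S*(0)=-

price = 28.5052
boundary = - 108.2614 120.9000 108.2614
tree:
28.5052
39.8686 17.1213
51.1860 27.2300 6.9161
61.3203 39.8686 13.7231 0.0000
70.3952 51.1860 27.2300 0.0000 0.0000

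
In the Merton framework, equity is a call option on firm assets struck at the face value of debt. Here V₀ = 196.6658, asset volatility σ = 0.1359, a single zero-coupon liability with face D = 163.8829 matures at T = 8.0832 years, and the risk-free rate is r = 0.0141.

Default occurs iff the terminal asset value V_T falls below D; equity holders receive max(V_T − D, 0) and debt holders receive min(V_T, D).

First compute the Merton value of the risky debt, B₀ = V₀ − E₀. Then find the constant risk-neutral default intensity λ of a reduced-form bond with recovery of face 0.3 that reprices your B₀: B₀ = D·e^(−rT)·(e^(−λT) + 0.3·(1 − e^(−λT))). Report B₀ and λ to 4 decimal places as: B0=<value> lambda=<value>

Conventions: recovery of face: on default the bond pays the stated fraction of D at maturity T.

B0=137.9741 lambda=0.0104

With assets at 196.6658 and a single debt payment of 163.8829 at 8.0832 years:
d₁ = [ln(V₀/D) + (r + σ²/2)T] / (σ√T)
   = [ln(196.6658/163.8829) + (0.0141 + 0.5·0.1359²)·8.0832] / (0.1359·√8.0832)
   = [0.182354 + 0.188617] / 0.386377 = 0.960126
d₂ = d₁ − σ√T = 0.960126 − 0.386377 = 0.573749
N(d₁) = 0.831504,  N(d₂) = 0.716931,  e^(−rT) = 0.892282
E₀ = V₀·N(d₁) − D·e^(−rT)·N(d₂)
   = 196.6658·0.831504 − 163.8829·0.892282·0.716931 = 58.691745
B₀ = V₀ − E₀ = 196.6658 − 58.691745 = 137.974055
e^(−λT) = (B₀·e^(rT)/D − 0.3)/(1 − 0.3) = (137.9741·1.120722/163.8829 − 0.3)/0.7 = 0.91934754
λ = −ln(0.91934754)/8.0832 = 0.010403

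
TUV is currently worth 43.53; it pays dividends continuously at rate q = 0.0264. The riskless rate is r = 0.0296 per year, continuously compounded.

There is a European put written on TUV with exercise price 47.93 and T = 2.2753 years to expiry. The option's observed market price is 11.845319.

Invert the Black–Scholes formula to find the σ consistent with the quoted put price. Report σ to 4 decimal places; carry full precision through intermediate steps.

sigma = 0.3860

At σ = 0.3860 the Black–Scholes value reproduces the quote:
σ√T = 0.386·√2.2753 = 0.582246
d₁ = (ln(S/K) + (r−q+σ²/2)T) / (σ√T) = (ln(43.53/47.93) + (0.0296−0.0264+0.386²/2)·2.2753) / 0.582246 = (-0.096291 + 0.176786) / 0.582246 = 0.138249
d₂ = d₁ − σ√T = 0.138249 − 0.582246 = -0.443997
e^{−rT} = 0.934869
e^{−qT} = 0.941701
N(−d₁) = 0.445022,  N(−d₂) = 0.671478
V = K·e^{−rT}·N(−d₂) − S·e^{−qT}·N(−d₁) = 30.087752 − 18.242433 = 11.845319 (the quoted price), and the Black–Scholes price is strictly increasing in σ, so σ is unique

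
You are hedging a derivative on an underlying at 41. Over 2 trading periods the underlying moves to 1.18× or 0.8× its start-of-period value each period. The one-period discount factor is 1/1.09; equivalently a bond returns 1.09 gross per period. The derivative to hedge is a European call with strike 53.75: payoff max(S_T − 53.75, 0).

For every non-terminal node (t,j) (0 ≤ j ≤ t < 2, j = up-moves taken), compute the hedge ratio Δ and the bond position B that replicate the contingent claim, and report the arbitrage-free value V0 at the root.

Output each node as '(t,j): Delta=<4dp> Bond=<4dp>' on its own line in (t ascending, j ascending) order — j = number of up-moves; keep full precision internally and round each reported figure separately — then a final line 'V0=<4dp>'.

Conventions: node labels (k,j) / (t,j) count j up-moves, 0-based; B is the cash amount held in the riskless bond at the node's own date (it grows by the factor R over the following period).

No-arbitrage ⇒ martingale measure with p* = (R−d)/(u−d) = 0.7632.
Payoffs at expiry: V(2,0)=0.0000, V(2,1)=0.0000, V(2,2)=3.3384
Node (1,0) S=32.8000: V=(p*·0.0000+(1−p*)·0.0000)/1.09=0.0000; Δ=(0.0000−0.0000)/(38.7040−26.2400)=0.0000; B=V−Δ·S=0.0000
Node (1,1) S=48.3800: V=(p*·3.3384+(1−p*)·0.0000)/1.09=2.3374; Δ=(3.3384−0.0000)/(57.0884−38.7040)=0.1816; B=V−Δ·S=-6.4479
Node (0,0) S=41.0000: V=(p*·2.3374+(1−p*)·0.0000)/1.09=1.6365; Δ=(2.3374−0.0000)/(48.3800−32.8000)=0.1500; B=V−Δ·S=-4.5145
Sanity check at the root: Δ(0,0)·S0 + B(0,0) reproduces V0 = 1.6365.

(0,0): Delta=0.1500 Bond=-4.5145
(1,0): Delta=0.0000 Bond=0.0000
(1,1): Delta=0.1816 Bond=-6.4479
V0=1.6365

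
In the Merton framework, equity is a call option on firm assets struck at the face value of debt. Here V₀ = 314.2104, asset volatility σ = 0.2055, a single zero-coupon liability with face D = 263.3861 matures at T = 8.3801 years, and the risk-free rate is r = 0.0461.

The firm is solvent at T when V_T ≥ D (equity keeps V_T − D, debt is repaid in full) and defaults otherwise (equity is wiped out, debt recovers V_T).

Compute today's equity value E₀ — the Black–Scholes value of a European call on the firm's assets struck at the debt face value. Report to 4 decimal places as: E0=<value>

E0=147.8860

Apply the equity-as-call identities (strike 263.3861, horizon 8.3801 years):
d₁ = [ln(V₀/D) + (r + σ²/2)T] / (σ√T)
   = [ln(314.2104/263.3861) + (0.0461 + 0.5·0.2055²)·8.3801] / (0.2055·√8.3801)
   = [0.176442 + 0.563269] / 0.594890 = 1.243443
d₂ = d₁ − σ√T = 1.243443 − 0.594890 = 0.648553
N(d₁) = 0.893148,  N(d₂) = 0.741686,  e^(−rT) = 0.679551
E₀ = V₀·N(d₁) − D·e^(−rT)·N(d₂)
   = 314.2104·0.893148 − 263.3861·0.679551·0.741686 = 147.886022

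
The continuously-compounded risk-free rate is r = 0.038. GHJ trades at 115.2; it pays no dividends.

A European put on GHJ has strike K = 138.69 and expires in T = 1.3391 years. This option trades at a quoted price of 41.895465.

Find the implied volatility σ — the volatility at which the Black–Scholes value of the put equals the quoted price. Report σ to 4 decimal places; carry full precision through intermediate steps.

At σ = 0.5896 the Black–Scholes value reproduces the quote:
σ√T = 0.5896·√1.3391 = 0.682282
d₁ = (ln(S/K) + (r+σ²/2)T) / (σ√T) = (ln(115.2/138.69) + (0.038+0.5896²/2)·1.3391) / 0.682282 = (-0.185571 + 0.283640) / 0.682282 = 0.143736
d₂ = d₁ − σ√T = 0.143736 − 0.682282 = -0.538546
e^{−rT} = 0.950387
N(−d₁) = 0.442854,  N(−d₂) = 0.704900
V = K·e^{−rT}·N(−d₂) − S·N(−d₁) = 92.912283 − 51.016818 = 41.895465 (matching the quote); vega is positive throughout, so no other σ reproduces this price

sigma = 0.5896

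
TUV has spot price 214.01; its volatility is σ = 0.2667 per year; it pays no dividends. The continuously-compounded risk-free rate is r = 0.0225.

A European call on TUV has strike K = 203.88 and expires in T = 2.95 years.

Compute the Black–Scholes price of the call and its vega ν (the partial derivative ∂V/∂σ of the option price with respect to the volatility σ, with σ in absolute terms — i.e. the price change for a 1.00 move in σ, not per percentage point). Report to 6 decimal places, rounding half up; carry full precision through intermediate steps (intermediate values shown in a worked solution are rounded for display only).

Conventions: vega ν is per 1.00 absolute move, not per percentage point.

σ√T = 0.2667·√2.95 = 0.458072
d₁ = (ln(S/K) + (r+σ²/2)T) / (σ√T) = (ln(214.01/203.88) + (0.0225+0.2667²/2)·2.95) / 0.458072 = (0.048491 + 0.171290) / 0.458072 = 0.479796
d₂ = d₁ − σ√T = 0.479796 − 0.458072 = 0.021724
e^{−rT} = 0.935780
N(d₁) = 0.684314,  N(d₂) = 0.508666
Call price V = S·N(d₁) − K·e^{−rT}·N(d₂) = 146.449993 − 97.046729 = 49.403264
φ(d₁) = (1/√(2π))·e^{−d₁²/2} = 0.355567
ν = S·φ(d₁)·√T = 130.697393

price = 49.403264
ν = 130.697393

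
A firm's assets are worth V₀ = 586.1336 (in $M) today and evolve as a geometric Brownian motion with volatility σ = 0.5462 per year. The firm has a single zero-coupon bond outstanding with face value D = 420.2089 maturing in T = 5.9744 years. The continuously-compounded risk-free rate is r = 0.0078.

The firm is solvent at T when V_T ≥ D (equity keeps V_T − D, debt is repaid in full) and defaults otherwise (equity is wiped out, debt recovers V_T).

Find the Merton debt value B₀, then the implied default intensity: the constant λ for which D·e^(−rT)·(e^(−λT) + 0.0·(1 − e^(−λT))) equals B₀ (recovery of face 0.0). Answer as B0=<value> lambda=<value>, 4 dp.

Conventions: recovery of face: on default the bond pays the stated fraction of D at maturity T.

B0=240.6777 lambda=0.0855

Work the structural quantities from V₀ = 586.1336 against face 420.2089:
d₁ = [ln(V₀/D) + (r + σ²/2)T] / (σ√T)
   = [ln(586.1336/420.2089) + (0.0078 + 0.5·0.5462²)·5.9744] / (0.5462·√5.9744)
   = [0.332796 + 0.937785] / 1.335054 = 0.951707
d₂ = d₁ − σ√T = 0.951707 − 1.335054 = -0.383347
N(d₁) = 0.829377,  N(d₂) = 0.350731,  e^(−rT) = 0.954469
E₀ = V₀·N(d₁) − D·e^(−rT)·N(d₂)
   = 586.1336·0.829377 − 420.2089·0.954469·0.350731 = 345.455864
B₀ = V₀ − E₀ = 586.1336 − 345.455864 = 240.677736
e^(−λT) = (B₀·e^(rT)/D − 0)/(1 − 0) = (240.6777·1.047703/420.2089 − 0)/1 = 0.60007961
λ = −ln(0.60007961)/5.9744 = 0.085480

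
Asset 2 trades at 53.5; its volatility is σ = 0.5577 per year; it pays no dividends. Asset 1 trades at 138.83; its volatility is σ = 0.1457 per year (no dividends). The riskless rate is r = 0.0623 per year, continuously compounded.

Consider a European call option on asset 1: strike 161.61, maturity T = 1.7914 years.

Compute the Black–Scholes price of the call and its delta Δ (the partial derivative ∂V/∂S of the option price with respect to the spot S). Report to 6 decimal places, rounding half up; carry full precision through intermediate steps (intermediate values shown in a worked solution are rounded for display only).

price = 8.382360
Δ = 0.456477

σ√T = 0.1457·√1.7914 = 0.195010
d₁ = (ln(S/K) + (r+σ²/2)T) / (σ√T) = (ln(138.83/161.61) + (0.0623+0.1457²/2)·1.7914) / 0.195010 = (-0.151936 + 0.130619) / 0.195010 = -0.109314
d₂ = d₁ − σ√T = -0.109314 − 0.195010 = -0.304324
e^{−rT} = 0.894398
N(d₁) = 0.456477,  N(d₂) = 0.380441
Call price V = S·N(d₁) − K·e^{−rT}·N(d₂) = 63.372660 − 54.990300 = 8.382360
Δ = N(d₁) = 0.456477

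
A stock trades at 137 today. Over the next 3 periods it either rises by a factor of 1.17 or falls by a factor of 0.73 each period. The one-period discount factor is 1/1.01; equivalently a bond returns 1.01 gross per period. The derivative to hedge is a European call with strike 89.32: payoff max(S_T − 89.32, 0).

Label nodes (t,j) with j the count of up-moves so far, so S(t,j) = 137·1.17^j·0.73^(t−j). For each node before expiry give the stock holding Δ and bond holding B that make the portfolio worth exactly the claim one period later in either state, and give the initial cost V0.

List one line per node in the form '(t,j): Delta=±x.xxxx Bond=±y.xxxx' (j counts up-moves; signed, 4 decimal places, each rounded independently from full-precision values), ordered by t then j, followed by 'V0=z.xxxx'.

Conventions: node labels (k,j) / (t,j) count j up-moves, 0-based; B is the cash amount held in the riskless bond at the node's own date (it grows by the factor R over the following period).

(0,0): Delta=0.9016 Bond=-70.5694
(1,0): Delta=0.6813 Bond=-49.2483
(1,1): Delta=0.9801 Bond=-83.8619
(2,0): Delta=0.0000 Bond=0.0000
(2,1): Delta=0.9242 Bond=-78.1640
(2,2): Delta=1.0000 Bond=-88.4356
V0=52.9441

Arbitrage-free pricing uses the up-move probability p* = (R−d)/(u−d) = 0.6364, discounting each step at R = 1.01.
Terminal payoffs: V(3,0)=0.0000, V(3,1)=0.0000, V(3,2)=47.5837, V(3,3)=130.1010
  t=2,j=0: stock 73.0073 → up 85.4185 (V=0.0000), down 53.2953 (V=0.0000). Price 0.0000; hedge Δ=0.0000, bond B=0.0000.
  t=2,j=1: stock 117.0117 → up 136.9037 (V=47.5837), down 85.4185 (V=0.0000). Price 29.9807; hedge Δ=0.9242, bond B=-78.1640.
  t=2,j=2: stock 187.5393 → up 219.4210 (V=130.1010), down 136.9037 (V=47.5837). Price 99.1037; hedge Δ=1.0000, bond B=-88.4356.
  t=1,j=0: stock 100.0100 → up 117.0117 (V=29.9807), down 73.0073 (V=0.0000). Price 18.8897; hedge Δ=0.6813, bond B=-49.2483.
  t=1,j=1: stock 160.2900 → up 187.5393 (V=99.1037), down 117.0117 (V=29.9807). Price 73.2357; hedge Δ=0.9801, bond B=-83.8619.
  t=0,j=0: stock 137.0000 → up 160.2900 (V=73.2357), down 100.0100 (V=18.8897). Price 52.9441; hedge Δ=0.9016, bond B=-70.5694.
As a check, the time-0 holding Δ(0,0)·S0 + B(0,0) comes to 52.9441 — exactly V0.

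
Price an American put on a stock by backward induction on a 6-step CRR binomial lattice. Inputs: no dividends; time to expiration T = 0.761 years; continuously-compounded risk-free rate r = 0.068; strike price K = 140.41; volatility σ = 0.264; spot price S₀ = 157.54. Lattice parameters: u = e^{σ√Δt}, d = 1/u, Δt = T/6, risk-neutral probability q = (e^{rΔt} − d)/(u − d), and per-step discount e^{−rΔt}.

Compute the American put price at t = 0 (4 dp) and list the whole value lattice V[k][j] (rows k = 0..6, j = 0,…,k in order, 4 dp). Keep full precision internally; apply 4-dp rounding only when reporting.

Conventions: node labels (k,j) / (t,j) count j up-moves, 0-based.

price = 5.1971
tree:
5.1971
8.6674 2.1118
14.0215 3.9184 0.4959
21.8161 7.1308 1.0476 0.0000
32.2514 12.6417 2.2130 0.0000 0.0000
41.9570 21.5889 4.6749 0.0000 0.0000 0.0000
50.7918 32.2514 9.8753 0.0000 0.0000 0.0000 0.0000

Δt=0.12683, u=1.09858, d=0.91026, q=0.52251, disc=e^(-rΔt)=0.99141
k=6 terminal: V=max(K-S,0) → 50.7918 32.2514 9.8753 0.0000 0.0000 0.0000 0.0000
k=5: j=0 S=98.4530 intr=41.9570 cont=40.7512 V=41.9570[EX]; j=1 S=118.8211 intr=21.5889 cont=20.3831 V=21.5889[EX]; j=2 S=143.4031 intr=0.0000 cont=4.6749 V=4.6749[hold]; j=3 S=173.0706 intr=0.0000 cont=0.0000 V=0.0000[hold]; j=4 S=208.8758 intr=0.0000 cont=0.0000 V=0.0000[hold]; j=5 S=252.0884 intr=0.0000 cont=0.0000 V=0.0000[hold]
k=4: j=0 S=108.1586 intr=32.2514 cont=31.0456 V=32.2514[EX]; j=1 S=130.5347 intr=9.8753 cont=12.6417 V=12.6417[hold]; j=2 S=157.5400 intr=0.0000 cont=2.2130 V=2.2130[hold]; j=3 S=190.1322 intr=0.0000 cont=0.0000 V=0.0000[hold]; j=4 S=229.4671 intr=0.0000 cont=0.0000 V=0.0000[hold]
k=3: j=0 S=118.8211 intr=21.5889 cont=21.8161 V=21.8161[hold]; j=1 S=143.4031 intr=0.0000 cont=7.1308 V=7.1308[hold]; j=2 S=173.0706 intr=0.0000 cont=1.0476 V=1.0476[hold]; j=3 S=208.8758 intr=0.0000 cont=0.0000 V=0.0000[hold]
k=2: j=0 S=130.5347 intr=9.8753 cont=14.0215 V=14.0215[hold]; j=1 S=157.5400 intr=0.0000 cont=3.9184 V=3.9184[hold]; j=2 S=190.1322 intr=0.0000 cont=0.4959 V=0.4959[hold]
k=1: j=0 S=143.4031 intr=0.0000 cont=8.6674 V=8.6674[hold]; j=1 S=173.0706 intr=0.0000 cont=2.1118 V=2.1118[hold]
k=0: j=0 S=157.5400 intr=0.0000 cont=5.1971 V=5.1971[hold]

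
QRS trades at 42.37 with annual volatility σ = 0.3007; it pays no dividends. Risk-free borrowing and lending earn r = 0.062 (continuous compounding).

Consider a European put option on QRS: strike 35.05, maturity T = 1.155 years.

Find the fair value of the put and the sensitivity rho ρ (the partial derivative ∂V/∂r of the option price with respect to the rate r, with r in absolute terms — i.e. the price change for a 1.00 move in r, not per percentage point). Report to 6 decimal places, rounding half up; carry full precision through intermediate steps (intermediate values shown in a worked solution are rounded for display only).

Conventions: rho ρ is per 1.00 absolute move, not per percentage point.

price = 1.411942
ρ = -9.754675

σ√T = 0.3007·√1.155 = 0.323165
d₁ = (ln(S/K) + (r+σ²/2)T) / (σ√T) = (ln(42.37/35.05) + (0.062+0.3007²/2)·1.155) / 0.323165 = (0.189665 + 0.123828) / 0.323165 = 0.970070
d₂ = d₁ − σ√T = 0.970070 − 0.323165 = 0.646905
e^{−rT} = 0.930894
N(−d₁) = 0.166006,  N(−d₂) = 0.258847
Put price V = K·e^{−rT}·N(−d₂) − S·N(−d₁) = 8.445606 − 7.033664 = 1.411942
ρ = −K·T·e^{−rT}·N(−d₂) = -9.754675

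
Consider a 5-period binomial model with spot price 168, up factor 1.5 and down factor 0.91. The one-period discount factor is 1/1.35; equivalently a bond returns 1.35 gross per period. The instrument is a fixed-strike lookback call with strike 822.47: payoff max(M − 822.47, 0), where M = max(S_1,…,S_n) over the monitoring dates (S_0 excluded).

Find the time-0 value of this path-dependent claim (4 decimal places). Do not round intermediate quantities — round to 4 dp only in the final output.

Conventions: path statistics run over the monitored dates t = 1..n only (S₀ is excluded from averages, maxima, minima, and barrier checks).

price = 23.8101

With p* = (R−d)/(u−d) = 0.7458, sum probability × payoff across the paths and divide by R^5.
Enumerate all 2^5 = 32 price paths (U = up ×1.5, D = down ×0.91); each path with k up-moves has probability p*^k·(1−p*)^(5−k).
DDDDD: M=152.8800, payoff=0.0000, prob=0.001062
UDDDD: M=252.0000, payoff=0.0000, prob=0.003116
DUDDD: M=229.3200, payoff=0.0000, prob=0.003116
UUDDD: M=378.0000, payoff=0.0000, prob=0.009139
DDUDD: M=208.6812, payoff=0.0000, prob=0.003116
UDUDD: M=343.9800, payoff=0.0000, prob=0.009139
DUUDD: M=343.9800, payoff=0.0000, prob=0.009139
UUUDD: M=567.0000, payoff=0.0000, prob=0.026809
DDDUD: M=189.8999, payoff=0.0000, prob=0.003116
UDDUD: M=313.0218, payoff=0.0000, prob=0.009139
DUDUD: M=313.0218, payoff=0.0000, prob=0.009139
UUDUD: M=515.9700, payoff=0.0000, prob=0.026809
DDUUD: M=313.0218, payoff=0.0000, prob=0.009139
UDUUD: M=515.9700, payoff=0.0000, prob=0.026809
DUUUD: M=515.9700, payoff=0.0000, prob=0.026809
UUUUD: M=850.5000, payoff=28.0300, prob=0.078640
DDDDU: M=172.8089, payoff=0.0000, prob=0.003116
UDDDU: M=284.8498, payoff=0.0000, prob=0.009139
DUDDU: M=284.8498, payoff=0.0000, prob=0.009139
UUDDU: M=469.5327, payoff=0.0000, prob=0.026809
DDUDU: M=284.8498, payoff=0.0000, prob=0.009139
UDUDU: M=469.5327, payoff=0.0000, prob=0.026809
DUUDU: M=469.5327, payoff=0.0000, prob=0.026809
UUUDU: M=773.9550, payoff=0.0000, prob=0.078640
DDDUU: M=284.8498, payoff=0.0000, prob=0.009139
UDDUU: M=469.5327, payoff=0.0000, prob=0.026809
DUDUU: M=469.5327, payoff=0.0000, prob=0.026809
UUDUU: M=773.9550, payoff=0.0000, prob=0.078640
DDUUU: M=469.5327, payoff=0.0000, prob=0.026809
UDUUU: M=773.9550, payoff=0.0000, prob=0.078640
DUUUU: M=773.9550, payoff=0.0000, prob=0.078640
UUUUU: M=1275.7500, payoff=453.2800, prob=0.230676
Price = Σ prob·payoff / R^5 = 106.765308 / 4.484033 = 23.8101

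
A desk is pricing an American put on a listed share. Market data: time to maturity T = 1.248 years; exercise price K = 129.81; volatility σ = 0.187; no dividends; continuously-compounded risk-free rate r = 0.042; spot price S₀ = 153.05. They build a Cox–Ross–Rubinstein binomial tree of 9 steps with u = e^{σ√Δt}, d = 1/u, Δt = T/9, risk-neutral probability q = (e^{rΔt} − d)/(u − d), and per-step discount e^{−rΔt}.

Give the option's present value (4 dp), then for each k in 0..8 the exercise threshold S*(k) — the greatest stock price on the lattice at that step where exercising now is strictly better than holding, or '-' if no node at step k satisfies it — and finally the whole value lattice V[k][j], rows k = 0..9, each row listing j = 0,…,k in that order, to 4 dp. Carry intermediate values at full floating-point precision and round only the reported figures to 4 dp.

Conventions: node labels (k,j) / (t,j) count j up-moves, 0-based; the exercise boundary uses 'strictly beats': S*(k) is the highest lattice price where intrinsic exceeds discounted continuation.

price = 2.4835
boundary = - - - - - 108.0495 100.7815 108.0495 115.8417
tree:
2.4835
4.0528 1.0884
6.4616 1.9142 0.3519
10.0238 3.3043 0.6754 0.0627
15.0541 5.5751 1.2824 0.1325 0.0000
21.7605 9.1420 2.4035 0.2804 0.0000 0.0000
29.0285 14.4519 4.4301 0.5931 0.0000 0.0000 0.0000
35.8077 21.7605 7.9872 1.2546 0.0000 0.0000 0.0000 0.0000
42.1308 29.0285 13.9683 2.6540 0.0000 0.0000 0.0000 0.0000 0.0000
48.0286 35.8077 21.7605 5.6142 0.0000 0.0000 0.0000 0.0000 0.0000 0.0000

Δt=0.13867  u=1.07212  d=0.93273  q=0.52450  discount=0.99419
step 9 (expiry): payoffs max(K−S,0) = 48.0286 35.8077 21.7605 5.6142 0.0000 0.0000 0.0000 0.0000 0.0000 0.0000
step 8: (k=8,j=0): S=87.6792, K−S=42.1308, hold=41.3770 ⇒ V=42.1308 exercise | (k=8,j=1): S=100.7815, K−S=29.0285, hold=28.2747 ⇒ V=29.0285 exercise | (k=8,j=2): S=115.8417, K−S=13.9683, hold=13.2145 ⇒ V=13.9683 exercise | (k=8,j=3): S=133.1524, K−S=0.0000, hold=2.6540 ⇒ V=2.6540 continue | (k=8,j=4): S=153.0500, K−S=0.0000, hold=0.0000 ⇒ V=0.0000 continue | (k=8,j=5): S=175.9209, K−S=0.0000, hold=0.0000 ⇒ V=0.0000 continue | (k=8,j=6): S=202.2096, K−S=0.0000, hold=0.0000 ⇒ V=0.0000 continue | (k=8,j=7): S=232.4267, K−S=0.0000, hold=0.0000 ⇒ V=0.0000 continue | (k=8,j=8): S=267.1592, K−S=0.0000, hold=0.0000 ⇒ V=0.0000 continue  boundary S*=115.8417
step 7: (k=7,j=0): S=94.0023, K−S=35.8077, hold=35.0539 ⇒ V=35.8077 exercise | (k=7,j=1): S=108.0495, K−S=21.7605, hold=21.0067 ⇒ V=21.7605 exercise | (k=7,j=2): S=124.1958, K−S=5.6142, hold=7.9872 ⇒ V=7.9872 continue | (k=7,j=3): S=142.7550, K−S=0.0000, hold=1.2546 ⇒ V=1.2546 continue | (k=7,j=4): S=164.0875, K−S=0.0000, hold=0.0000 ⇒ V=0.0000 continue | (k=7,j=5): S=188.6078, K−S=0.0000, hold=0.0000 ⇒ V=0.0000 continue | (k=7,j=6): S=216.7923, K−S=0.0000, hold=0.0000 ⇒ V=0.0000 continue | (k=7,j=7): S=249.1885, K−S=0.0000, hold=0.0000 ⇒ V=0.0000 continue  boundary S*=108.0495
step 6: (k=6,j=0): S=100.7815, K−S=29.0285, hold=28.2747 ⇒ V=29.0285 exercise | (k=6,j=1): S=115.8417, K−S=13.9683, hold=14.4519 ⇒ V=14.4519 continue | (k=6,j=2): S=133.1524, K−S=0.0000, hold=4.4301 ⇒ V=4.4301 continue | (k=6,j=3): S=153.0500, K−S=0.0000, hold=0.5931 ⇒ V=0.5931 continue | (k=6,j=4): S=175.9209, K−S=0.0000, hold=0.0000 ⇒ V=0.0000 continue | (k=6,j=5): S=202.2096, K−S=0.0000, hold=0.0000 ⇒ V=0.0000 continue | (k=6,j=6): S=232.4267, K−S=0.0000, hold=0.0000 ⇒ V=0.0000 continue  boundary S*=100.7815
step 5: (k=5,j=0): S=108.0495, K−S=21.7605, hold=21.2589 ⇒ V=21.7605 exercise | (k=5,j=1): S=124.1958, K−S=5.6142, hold=9.1420 ⇒ V=9.1420 continue | (k=5,j=2): S=142.7550, K−S=0.0000, hold=2.4035 ⇒ V=2.4035 continue | (k=5,j=3): S=164.0875, K−S=0.0000, hold=0.2804 ⇒ V=0.2804 continue | (k=5,j=4): S=188.6078, K−S=0.0000, hold=0.0000 ⇒ V=0.0000 continue | (k=5,j=5): S=216.7923, K−S=0.0000, hold=0.0000 ⇒ V=0.0000 continue  boundary S*=108.0495
step 4: (k=4,j=0): S=115.8417, K−S=13.9683, hold=15.0541 ⇒ V=15.0541 continue | (k=4,j=1): S=133.1524, K−S=0.0000, hold=5.5751 ⇒ V=5.5751 continue | (k=4,j=2): S=153.0500, K−S=0.0000, hold=1.2824 ⇒ V=1.2824 continue | (k=4,j=3): S=175.9209, K−S=0.0000, hold=0.1325 ⇒ V=0.1325 continue | (k=4,j=4): S=202.2096, K−S=0.0000, hold=0.0000 ⇒ V=0.0000 continue  boundary S*=-
step 3: (k=3,j=0): S=124.1958, K−S=5.6142, hold=10.0238 ⇒ V=10.0238 continue | (k=3,j=1): S=142.7550, K−S=0.0000, hold=3.3043 ⇒ V=3.3043 continue | (k=3,j=2): S=164.0875, K−S=0.0000, hold=0.6754 ⇒ V=0.6754 continue | (k=3,j=3): S=188.6078, K−S=0.0000, hold=0.0627 ⇒ V=0.0627 continue  boundary S*=-
step 2: (k=2,j=0): S=133.1524, K−S=0.0000, hold=6.4616 ⇒ V=6.4616 continue | (k=2,j=1): S=153.0500, K−S=0.0000, hold=1.9142 ⇒ V=1.9142 continue | (k=2,j=2): S=175.9209, K−S=0.0000, hold=0.3519 ⇒ V=0.3519 continue  boundary S*=-
step 1: (k=1,j=0): S=142.7550, K−S=0.0000, hold=4.0528 ⇒ V=4.0528 continue | (k=1,j=1): S=164.0875, K−S=0.0000, hold=1.0884 ⇒ V=1.0884 continue  boundary S*=-
step 0: (k=0,j=0): S=153.0500, K−S=0.0000, hold=2.4835 ⇒ V=2.4835 continue  boundary S*=-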